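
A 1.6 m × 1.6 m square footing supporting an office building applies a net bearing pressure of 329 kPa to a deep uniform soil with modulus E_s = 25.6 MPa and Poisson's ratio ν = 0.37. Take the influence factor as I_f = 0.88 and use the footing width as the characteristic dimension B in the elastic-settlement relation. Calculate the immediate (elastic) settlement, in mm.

Immediate (elastic) settlement: S_e = q·B·(1−ν²)/E_s · I_f.
E_s = 25.6 MPa = 25600 kPa.
S_e = 329 × 1.6 × (1 − 0.37²) / 25600 × 0.88
    = 329 × 1.6 × 0.8631 / 25600 × 0.88
    = 0.01562 m = 15.62 mm

S_e ≈ 15.6 mm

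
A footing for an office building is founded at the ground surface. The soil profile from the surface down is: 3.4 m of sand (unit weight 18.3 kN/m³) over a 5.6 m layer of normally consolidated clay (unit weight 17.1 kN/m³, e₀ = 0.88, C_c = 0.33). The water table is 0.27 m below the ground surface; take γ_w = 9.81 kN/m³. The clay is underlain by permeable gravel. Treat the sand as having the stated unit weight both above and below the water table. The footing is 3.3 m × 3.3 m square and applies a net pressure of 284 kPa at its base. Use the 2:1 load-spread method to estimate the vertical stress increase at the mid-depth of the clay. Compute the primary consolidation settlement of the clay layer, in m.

S_c ≈ 0.216 m

Mid-depth of clay below the ground surface: z = 3.4 + 5.6/2 = 6.2 m.
Total vertical stress at mid-clay: σ_v = 18.3×3.4 + 17.1×2.8 = 110.1 kPa.
Pore pressure: u = 9.81×(6.2 − 0.27) = 58.173 kPa.
Initial effective stress: σ'_0 = σ_v − u = 110.1 − 58.173 = 51.927 kPa.
Stress increase at mid-clay by the 2:1 spreading method:
Δσ = qBL/((B+z)(L+z)) = 284×3.3×3.3/((3.3+6.2)(3.3+6.2)) = 34.269 kPa
Final effective stress: σ'_f = σ'_0 + Δσ = 51.927 + 34.269 = 86.196 kPa.
Normally consolidated clay, so the full stress increment lies on the virgin compression line:
S_c = C_c·H/(1+e₀)·log₁₀(σ'_f/σ'_0) = 0.33×5.6/(1+0.88)×log₁₀(86.196/51.927)
    = 0.98298 × 0.22009 = 0.2163 m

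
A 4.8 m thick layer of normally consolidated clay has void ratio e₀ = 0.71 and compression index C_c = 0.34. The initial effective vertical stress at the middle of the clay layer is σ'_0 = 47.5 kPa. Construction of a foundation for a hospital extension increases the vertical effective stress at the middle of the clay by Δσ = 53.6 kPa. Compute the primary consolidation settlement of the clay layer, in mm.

S_c ≈ 313 mm

Final effective stress: σ'_f = σ'_0 + Δσ = 47.5 + 53.6 = 101.1 kPa.
Normally consolidated clay, so the full stress increment lies on the virgin compression line:
S_c = C_c·H/(1+e₀)·log₁₀(σ'_f/σ'_0) = 0.34×4.8/(1+0.71)×log₁₀(101.1/47.5)
    = 0.95439 × 0.32806 = 0.3131 m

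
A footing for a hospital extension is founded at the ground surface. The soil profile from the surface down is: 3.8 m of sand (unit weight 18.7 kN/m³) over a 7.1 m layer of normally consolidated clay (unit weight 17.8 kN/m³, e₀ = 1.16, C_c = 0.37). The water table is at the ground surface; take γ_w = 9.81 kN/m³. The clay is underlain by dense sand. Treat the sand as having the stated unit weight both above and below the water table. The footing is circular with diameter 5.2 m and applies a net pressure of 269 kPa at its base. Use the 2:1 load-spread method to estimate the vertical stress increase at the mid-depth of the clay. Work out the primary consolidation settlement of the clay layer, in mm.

Mid-depth of clay below the ground surface: z = 3.8 + 7.1/2 = 7.35 m.
Total vertical stress at mid-clay: σ_v = 18.7×3.8 + 17.8×3.55 = 134.25 kPa.
Pore pressure: u = 9.81×(7.35 − 0) = 72.103 kPa.
Initial effective stress: σ'_0 = σ_v − u = 134.25 − 72.103 = 62.147 kPa.
Stress increase at mid-clay by the 2:1 spreading method:
Δσ ≈ qD²/(D+z)² = 269×5.2²/(5.2+7.35)² = 46.182 kPa
Final effective stress: σ'_f = σ'_0 + Δσ = 62.147 + 46.182 = 108.33 kPa.
Normally consolidated clay, so the full stress increment lies on the virgin compression line:
S_c = C_c·H/(1+e₀)·log₁₀(σ'_f/σ'_0) = 0.37×7.1/(1+1.16)×log₁₀(108.33/62.147)
    = 1.2162 × 0.24133 = 0.2935 m

S_c ≈ 294 mm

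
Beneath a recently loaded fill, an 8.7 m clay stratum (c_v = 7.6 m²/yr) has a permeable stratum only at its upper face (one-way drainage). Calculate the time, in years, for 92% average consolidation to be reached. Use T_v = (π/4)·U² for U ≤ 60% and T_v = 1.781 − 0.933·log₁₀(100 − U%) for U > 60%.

Drainage path length: H_d = H = 8.7 m (single drainage).
U > 60%: T_v = 1.781 − 0.933·log₁₀(100 − 92) = 0.93842.
t = T_v·H_d²/c_v = 0.93842×8.7²/7.6 = 9.346 years.

t ≈ 9.35 years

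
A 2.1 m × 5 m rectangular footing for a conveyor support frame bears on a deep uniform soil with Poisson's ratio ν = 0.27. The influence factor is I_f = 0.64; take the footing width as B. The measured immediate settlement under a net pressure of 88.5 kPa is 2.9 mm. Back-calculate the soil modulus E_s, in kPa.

S_e = q·B·(1−ν²)/E_s · I_f  ⇒  E_s = q·B·(1−ν²)·I_f / S_e.
E_s = 88.5 × 2.1 × 0.9271 × 0.64 / 0.0029 = 38030 kPa

E_s ≈ 38000 kPa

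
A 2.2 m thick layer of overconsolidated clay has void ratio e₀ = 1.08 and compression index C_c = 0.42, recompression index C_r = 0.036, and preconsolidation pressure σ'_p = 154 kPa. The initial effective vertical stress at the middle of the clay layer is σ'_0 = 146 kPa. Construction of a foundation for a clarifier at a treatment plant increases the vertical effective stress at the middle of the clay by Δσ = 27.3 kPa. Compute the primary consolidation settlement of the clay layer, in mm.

S_c ≈ 23.7 mm

Final effective stress: σ'_f = 146 + 27.3 = 173.3 kPa.
σ'_f = 173.3 > σ'_p = 154 kPa, so the stress path crosses the preconsolidation pressure — recompression up to σ'_p, then virgin compression beyond:
S_c = H/(1+e₀)·[C_r·log₁₀(σ'_p/σ'_0) + C_c·log₁₀(σ'_f/σ'_p)]
    = 2.2/2.08 × [0.036×log₁₀(154/146) + 0.42×log₁₀(173.3/154)]
    = 1.0577 × [0.00083404 + 0.021537] = 0.02366 m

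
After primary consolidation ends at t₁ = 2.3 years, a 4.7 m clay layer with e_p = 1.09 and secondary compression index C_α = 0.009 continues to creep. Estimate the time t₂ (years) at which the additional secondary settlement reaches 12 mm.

S_s = C_α·H/(1+e_p)·log₁₀(t₂/t₁) ⇒ log₁₀(t₂/t₁) = S_s·(1+e_p)/(C_α·H).
log₁₀(t₂/t₁) = 0.012 × (1+1.09) / (0.009×4.7) = 0.5929
t₂ = t₁ × 10^0.5929 = 2.3 × 3.917 = 9.008 years

t₂ ≈ 9.01 years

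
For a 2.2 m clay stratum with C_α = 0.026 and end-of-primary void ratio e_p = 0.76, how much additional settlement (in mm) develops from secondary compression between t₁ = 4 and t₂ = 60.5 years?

Secondary compression: S_s = C_α·H/(1+e_p)·log₁₀(t₂/t₁)
S_s = 0.026×2.2/(1+0.76)×log₁₀(60.5/4)
    = 0.0325 × 1.18 = 0.03834 m

S_s ≈ 38.3 mm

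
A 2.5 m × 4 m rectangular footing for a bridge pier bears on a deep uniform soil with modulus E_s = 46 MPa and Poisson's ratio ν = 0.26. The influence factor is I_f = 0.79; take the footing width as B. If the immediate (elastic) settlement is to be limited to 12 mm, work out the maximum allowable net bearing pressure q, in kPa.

q ≈ 300 kPa

E_s = 46 MPa = 46000 kPa.
S_e = q·B·(1−ν²)/E_s · I_f  ⇒  q = S_e·E_s / (B·(1−ν²)·I_f).
q = 0.012 × 46000 / (2.5 × 0.9324 × 0.79) = 299.8 kPa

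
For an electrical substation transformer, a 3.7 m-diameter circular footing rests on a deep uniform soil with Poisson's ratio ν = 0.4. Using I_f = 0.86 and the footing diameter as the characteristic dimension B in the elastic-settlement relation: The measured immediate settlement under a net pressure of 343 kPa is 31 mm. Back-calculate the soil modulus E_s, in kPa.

S_e = q·B·(1−ν²)/E_s · I_f  ⇒  E_s = q·B·(1−ν²)·I_f / S_e.
E_s = 343 × 3.7 × 0.84 × 0.86 / 0.031 = 29570 kPa

E_s ≈ 29600 kPa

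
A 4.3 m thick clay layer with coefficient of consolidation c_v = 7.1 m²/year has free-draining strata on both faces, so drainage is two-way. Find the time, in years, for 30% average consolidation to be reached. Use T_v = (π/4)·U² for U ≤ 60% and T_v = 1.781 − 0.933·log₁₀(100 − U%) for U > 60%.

Drainage path length: H_d = H/2 = 2.15 m (double drainage).
U ≤ 60%: T_v = (π/4)·U² = (π/4)×0.3² = 0.070686.
t = T_v·H_d²/c_v = 0.070686×2.15²/7.1 = 0.04602 years.

t ≈ 0.046 years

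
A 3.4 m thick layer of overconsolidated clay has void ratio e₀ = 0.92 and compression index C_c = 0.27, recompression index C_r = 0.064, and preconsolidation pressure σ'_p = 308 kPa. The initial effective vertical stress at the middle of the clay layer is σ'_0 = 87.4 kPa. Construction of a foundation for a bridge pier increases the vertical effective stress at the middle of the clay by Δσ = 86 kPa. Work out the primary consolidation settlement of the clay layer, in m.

Final effective stress: σ'_f = 87.4 + 86 = 173.4 kPa.
σ'_f = 173.4 ≤ σ'_p = 308 kPa, so the clay remains overconsolidated and only the recompression index applies:
S_c = C_r·H/(1+e₀)·log₁₀(σ'_f/σ'_0) = 0.064×3.4/1.92×log₁₀(173.4/87.4)
    = 0.11333 × 0.29754 = 0.03372 m

S_c ≈ 0.0337 m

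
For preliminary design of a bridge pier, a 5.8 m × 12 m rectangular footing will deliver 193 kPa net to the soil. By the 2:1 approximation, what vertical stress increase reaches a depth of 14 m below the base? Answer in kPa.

Δσ_z ≈ 26.1 kPa

By the 2:1 method the load spreads at 1 horizontal : 2 vertical, so at depth z the loaded area has grown by z in each plan dimension:
Δσ = qBL/((B+z)(L+z)) = 193×5.8×12/((5.8+14)(12+14)) = 26.093 kPa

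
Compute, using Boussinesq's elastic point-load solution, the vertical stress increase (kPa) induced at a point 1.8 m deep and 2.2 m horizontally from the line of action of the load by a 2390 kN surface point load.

Boussinesq vertical stress below a point load on an elastic half-space:
Δσ_z = 3P/(2πz²) · [1 + (r/z)²]^(−5/2)
r/z = 2.2/1.8 = 1.2222; [1+(r/z)²]^(−5/2) = 0.10182.
Δσ_z = 3×2390/(2π×1.8²) × 0.10182 = 352.2 × 0.10182 = 35.86 kPa

Δσ_z ≈ 35.9 kPa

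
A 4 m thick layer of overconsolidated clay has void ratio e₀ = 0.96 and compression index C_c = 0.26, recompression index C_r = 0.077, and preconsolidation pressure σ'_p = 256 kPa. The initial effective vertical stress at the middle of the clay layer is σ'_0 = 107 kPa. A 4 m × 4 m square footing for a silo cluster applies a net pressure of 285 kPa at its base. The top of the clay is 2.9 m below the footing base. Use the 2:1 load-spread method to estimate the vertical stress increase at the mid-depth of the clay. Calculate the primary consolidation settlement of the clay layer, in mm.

Mid-depth of clay below the footing base: z = 2.9 + 4/2 = 4.9 m.
Stress increase at mid-clay by the 2:1 spreading method:
Δσ = qBL/((B+z)(L+z)) = 285×4×4/((4+4.9)(4+4.9)) = 57.568 kPa
Final effective stress: σ'_f = 107 + 57.568 = 164.57 kPa.
σ'_f = 164.57 ≤ σ'_p = 256 kPa, so the clay remains overconsolidated and only the recompression index applies:
S_c = C_r·H/(1+e₀)·log₁₀(σ'_f/σ'_0) = 0.077×4/1.96×log₁₀(164.57/107)
    = 0.15714 × 0.18697 = 0.02938 m

S_c ≈ 29.4 mm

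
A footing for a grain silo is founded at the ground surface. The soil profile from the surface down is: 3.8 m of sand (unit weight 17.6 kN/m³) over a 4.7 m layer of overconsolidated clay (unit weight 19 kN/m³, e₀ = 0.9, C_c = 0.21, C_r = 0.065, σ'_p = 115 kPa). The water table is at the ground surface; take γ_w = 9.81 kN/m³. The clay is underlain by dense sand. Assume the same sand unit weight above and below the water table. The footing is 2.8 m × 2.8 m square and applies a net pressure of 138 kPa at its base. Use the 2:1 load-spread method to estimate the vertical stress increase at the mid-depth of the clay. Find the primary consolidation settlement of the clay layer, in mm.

S_c ≈ 16.3 mm

Mid-depth of clay below the ground surface: z = 3.8 + 4.7/2 = 6.15 m.
Total vertical stress at mid-clay: σ_v = 17.6×3.8 + 19×2.35 = 111.53 kPa.
Pore pressure: u = 9.81×(6.15 − 0) = 60.332 kPa.
Initial effective stress: σ'_0 = σ_v − u = 111.53 − 60.332 = 51.198 kPa.
Stress increase at mid-clay by the 2:1 spreading method:
Δσ = qBL/((B+z)(L+z)) = 138×2.8×2.8/((2.8+6.15)(2.8+6.15)) = 13.507 kPa
Final effective stress: σ'_f = 51.198 + 13.507 = 64.705 kPa.
σ'_f = 64.705 ≤ σ'_p = 115 kPa, so the clay remains overconsolidated and only the recompression index applies:
S_c = C_r·H/(1+e₀)·log₁₀(σ'_f/σ'_0) = 0.065×4.7/1.9×log₁₀(64.705/51.198)
    = 0.16079 × 0.10168 = 0.01635 m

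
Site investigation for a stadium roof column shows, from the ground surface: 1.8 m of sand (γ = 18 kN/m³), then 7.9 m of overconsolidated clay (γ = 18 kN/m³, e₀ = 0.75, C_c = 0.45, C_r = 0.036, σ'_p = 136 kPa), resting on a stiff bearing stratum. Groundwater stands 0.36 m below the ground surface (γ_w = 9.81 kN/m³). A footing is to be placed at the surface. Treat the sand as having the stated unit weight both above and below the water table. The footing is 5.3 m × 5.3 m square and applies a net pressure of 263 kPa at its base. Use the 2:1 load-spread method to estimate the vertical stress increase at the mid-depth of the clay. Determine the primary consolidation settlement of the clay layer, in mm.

S_c ≈ 55.5 mm

Mid-depth of clay below the ground surface: z = 1.8 + 7.9/2 = 5.75 m.
Total vertical stress at mid-clay: σ_v = 18×1.8 + 18×3.95 = 103.5 kPa.
Pore pressure: u = 9.81×(5.75 − 0.36) = 52.876 kPa.
Initial effective stress: σ'_0 = σ_v − u = 103.5 − 52.876 = 50.624 kPa.
Stress increase at mid-clay by the 2:1 spreading method:
Δσ = qBL/((B+z)(L+z)) = 263×5.3×5.3/((5.3+5.75)(5.3+5.75)) = 60.504 kPa
Final effective stress: σ'_f = 50.624 + 60.504 = 111.13 kPa.
σ'_f = 111.13 ≤ σ'_p = 136 kPa, so the clay remains overconsolidated and only the recompression index applies:
S_c = C_r·H/(1+e₀)·log₁₀(σ'_f/σ'_0) = 0.036×7.9/1.75×log₁₀(111.13/50.624)
    = 0.16251 × 0.34147 = 0.05549 m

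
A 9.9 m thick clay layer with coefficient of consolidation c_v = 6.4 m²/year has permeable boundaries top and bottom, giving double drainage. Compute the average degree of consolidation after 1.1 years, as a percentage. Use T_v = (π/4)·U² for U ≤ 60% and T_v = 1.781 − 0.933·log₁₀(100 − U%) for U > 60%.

U ≈ 60.1 %

Drainage path length: H_d = H/2 = 4.95 m (double drainage).
T_v = c_v·t/H_d² = 6.4×1.1/4.95² = 0.28732.
T_v = 0.28732 corresponds to the U > 60% branch:
U = 1 − 10^((1.781 − T_v)/0.933)/100 = 0.601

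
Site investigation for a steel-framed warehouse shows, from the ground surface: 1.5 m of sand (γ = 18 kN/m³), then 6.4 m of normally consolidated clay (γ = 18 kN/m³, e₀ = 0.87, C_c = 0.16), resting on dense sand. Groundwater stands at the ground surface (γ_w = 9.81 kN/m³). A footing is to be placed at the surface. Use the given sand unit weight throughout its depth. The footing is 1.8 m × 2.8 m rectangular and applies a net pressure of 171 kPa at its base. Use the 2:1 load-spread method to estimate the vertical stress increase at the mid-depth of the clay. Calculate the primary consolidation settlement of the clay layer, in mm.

Mid-depth of clay below the ground surface: z = 1.5 + 6.4/2 = 4.7 m.
Total vertical stress at mid-clay: σ_v = 18×1.5 + 18×3.2 = 84.6 kPa.
Pore pressure: u = 9.81×(4.7 − 0) = 46.107 kPa.
Initial effective stress: σ'_0 = σ_v − u = 84.6 − 46.107 = 38.493 kPa.
Stress increase at mid-clay by the 2:1 spreading method:
Δσ = qBL/((B+z)(L+z)) = 171×1.8×2.8/((1.8+4.7)(2.8+4.7)) = 17.679 kPa
Final effective stress: σ'_f = σ'_0 + Δσ = 38.493 + 17.679 = 56.172 kPa.
Normally consolidated clay, so the full stress increment lies on the virgin compression line:
S_c = C_c·H/(1+e₀)·log₁₀(σ'_f/σ'_0) = 0.16×6.4/(1+0.87)×log₁₀(56.172/38.493)
    = 0.54759 × 0.16414 = 0.08988 m

S_c ≈ 89.9 mm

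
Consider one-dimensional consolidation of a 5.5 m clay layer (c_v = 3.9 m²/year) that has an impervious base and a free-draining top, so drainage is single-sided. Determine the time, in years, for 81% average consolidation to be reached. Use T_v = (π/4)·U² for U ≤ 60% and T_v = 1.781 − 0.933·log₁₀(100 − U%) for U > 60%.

Drainage path length: H_d = H = 5.5 m (single drainage).
U > 60%: T_v = 1.781 − 0.933·log₁₀(100 − 81) = 0.58792.
t = T_v·H_d²/c_v = 0.58792×5.5²/3.9 = 4.56 years.

t ≈ 4.56 years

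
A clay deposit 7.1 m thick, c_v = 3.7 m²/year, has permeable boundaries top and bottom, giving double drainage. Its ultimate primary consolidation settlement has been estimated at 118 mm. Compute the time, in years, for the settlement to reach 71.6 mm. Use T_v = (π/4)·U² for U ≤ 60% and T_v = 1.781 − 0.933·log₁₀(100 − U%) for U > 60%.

Drainage path length: H_d = H/2 = 3.55 m (double drainage).
U = S(t)/S_ult = 71.6/118 = 0.6068.
U > 60%: T_v = 1.781 − 0.933·log₁₀(100 − 60.678) = 0.2932.
t = T_v·H_d²/c_v = 0.2932×3.55²/3.7 = 0.9987 years.

t ≈ 0.999 years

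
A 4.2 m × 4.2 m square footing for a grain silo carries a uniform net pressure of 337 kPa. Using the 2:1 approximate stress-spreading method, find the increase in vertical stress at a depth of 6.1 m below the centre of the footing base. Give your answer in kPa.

By the 2:1 method the load spreads at 1 horizontal : 2 vertical, so at depth z the loaded area has grown by z in each plan dimension:
Δσ = qBL/((B+z)(L+z)) = 337×4.2×4.2/((4.2+6.1)(4.2+6.1)) = 56.034 kPa

Δσ_z ≈ 56 kPa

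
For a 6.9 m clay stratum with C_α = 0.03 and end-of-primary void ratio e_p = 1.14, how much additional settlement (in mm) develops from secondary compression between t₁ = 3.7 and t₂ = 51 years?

Secondary compression: S_s = C_α·H/(1+e_p)·log₁₀(t₂/t₁)
S_s = 0.03×6.9/(1+1.14)×log₁₀(51/3.7)
    = 0.09673 × 1.139 = 0.1102 m

S_s ≈ 110 mm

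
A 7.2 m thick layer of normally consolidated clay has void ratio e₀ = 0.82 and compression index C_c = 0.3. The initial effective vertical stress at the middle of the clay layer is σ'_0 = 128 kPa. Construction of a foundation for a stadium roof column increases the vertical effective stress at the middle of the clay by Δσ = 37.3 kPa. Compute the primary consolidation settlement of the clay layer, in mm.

S_c ≈ 132 mm

Final effective stress: σ'_f = σ'_0 + Δσ = 128 + 37.3 = 165.3 kPa.
Normally consolidated clay, so the full stress increment lies on the virgin compression line:
S_c = C_c·H/(1+e₀)·log₁₀(σ'_f/σ'_0) = 0.3×7.2/(1+0.82)×log₁₀(165.3/128)
    = 1.1868 × 0.11106 = 0.1318 m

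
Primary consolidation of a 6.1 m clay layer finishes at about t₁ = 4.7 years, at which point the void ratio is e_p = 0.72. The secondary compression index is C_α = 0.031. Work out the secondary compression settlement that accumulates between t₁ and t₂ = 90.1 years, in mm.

Secondary compression: S_s = C_α·H/(1+e_p)·log₁₀(t₂/t₁)
S_s = 0.031×6.1/(1+0.72)×log₁₀(90.1/4.7)
    = 0.1099 × 1.283 = 0.141 m

S_s ≈ 141 mm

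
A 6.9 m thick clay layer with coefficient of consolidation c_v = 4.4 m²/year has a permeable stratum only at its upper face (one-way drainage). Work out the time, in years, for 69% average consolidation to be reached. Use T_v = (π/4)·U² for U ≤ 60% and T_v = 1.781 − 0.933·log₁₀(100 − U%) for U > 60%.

Drainage path length: H_d = H = 6.9 m (single drainage).
U > 60%: T_v = 1.781 − 0.933·log₁₀(100 − 69) = 0.38956.
t = T_v·H_d²/c_v = 0.38956×6.9²/4.4 = 4.215 years.

t ≈ 4.22 years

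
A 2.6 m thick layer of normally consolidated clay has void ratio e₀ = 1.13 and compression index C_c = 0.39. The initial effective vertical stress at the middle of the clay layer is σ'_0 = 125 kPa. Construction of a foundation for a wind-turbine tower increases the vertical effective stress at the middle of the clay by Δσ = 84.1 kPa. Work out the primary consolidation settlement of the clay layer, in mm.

S_c ≈ 106 mm

Final effective stress: σ'_f = σ'_0 + Δσ = 125 + 84.1 = 209.1 kPa.
Normally consolidated clay, so the full stress increment lies on the virgin compression line:
S_c = C_c·H/(1+e₀)·log₁₀(σ'_f/σ'_0) = 0.39×2.6/(1+1.13)×log₁₀(209.1/125)
    = 0.47606 × 0.22344 = 0.1064 m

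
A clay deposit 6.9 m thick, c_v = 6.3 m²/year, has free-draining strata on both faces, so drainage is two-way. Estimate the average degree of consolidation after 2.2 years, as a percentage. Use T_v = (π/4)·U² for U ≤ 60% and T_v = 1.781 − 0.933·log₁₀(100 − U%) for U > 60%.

Drainage path length: H_d = H/2 = 3.45 m (double drainage).
T_v = c_v·t/H_d² = 6.3×2.2/3.45² = 1.1645.
T_v = 1.1645 corresponds to the U > 60% branch:
U = 1 − 10^((1.781 − T_v)/0.933)/100 = 0.9542

U ≈ 95.4 %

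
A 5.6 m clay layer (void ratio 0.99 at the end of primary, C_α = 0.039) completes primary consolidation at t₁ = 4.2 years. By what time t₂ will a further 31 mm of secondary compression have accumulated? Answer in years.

S_s = C_α·H/(1+e_p)·log₁₀(t₂/t₁) ⇒ log₁₀(t₂/t₁) = S_s·(1+e_p)/(C_α·H).
log₁₀(t₂/t₁) = 0.031 × (1+0.99) / (0.039×5.6) = 0.2825
t₂ = t₁ × 10^0.2825 = 4.2 × 1.916 = 8.048 years

t₂ ≈ 8.05 years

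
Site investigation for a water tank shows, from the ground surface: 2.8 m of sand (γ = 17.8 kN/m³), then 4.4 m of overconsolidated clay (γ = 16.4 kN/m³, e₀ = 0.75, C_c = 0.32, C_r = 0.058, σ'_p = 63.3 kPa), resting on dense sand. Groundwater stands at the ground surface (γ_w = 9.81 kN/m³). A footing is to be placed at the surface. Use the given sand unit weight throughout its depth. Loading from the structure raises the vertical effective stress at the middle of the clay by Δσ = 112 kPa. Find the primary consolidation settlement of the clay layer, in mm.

Mid-depth of clay below the ground surface: z = 2.8 + 4.4/2 = 5 m.
Total vertical stress at mid-clay: σ_v = 17.8×2.8 + 16.4×2.2 = 85.92 kPa.
Pore pressure: u = 9.81×(5 − 0) = 49.05 kPa.
Initial effective stress: σ'_0 = σ_v − u = 85.92 − 49.05 = 36.87 kPa.
Final effective stress: σ'_f = 36.87 + 112 = 148.87 kPa.
σ'_f = 148.87 > σ'_p = 63.3 kPa, so the stress path crosses the preconsolidation pressure — recompression up to σ'_p, then virgin compression beyond:
S_c = H/(1+e₀)·[C_r·log₁₀(σ'_p/σ'_0) + C_c·log₁₀(σ'_f/σ'_p)]
    = 4.4/1.75 × [0.058×log₁₀(63.3/36.87) + 0.32×log₁₀(148.87/63.3)]
    = 2.5143 × [0.013614 + 0.11885] = 0.3331 m

S_c ≈ 333 mm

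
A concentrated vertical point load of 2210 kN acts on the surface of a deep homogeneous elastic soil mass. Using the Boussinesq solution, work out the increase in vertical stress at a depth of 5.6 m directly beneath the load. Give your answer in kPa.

Δσ_z ≈ 33.6 kPa

Boussinesq vertical stress below a point load on an elastic half-space:
Δσ_z = 3P/(2πz²) · [1 + (r/z)²]^(−5/2)
r/z = 0/5.6 = 0; [1+(r/z)²]^(−5/2) = 1.
Δσ_z = 3×2210/(2π×5.6²) × 1 = 33.648 × 1 = 33.65 kPa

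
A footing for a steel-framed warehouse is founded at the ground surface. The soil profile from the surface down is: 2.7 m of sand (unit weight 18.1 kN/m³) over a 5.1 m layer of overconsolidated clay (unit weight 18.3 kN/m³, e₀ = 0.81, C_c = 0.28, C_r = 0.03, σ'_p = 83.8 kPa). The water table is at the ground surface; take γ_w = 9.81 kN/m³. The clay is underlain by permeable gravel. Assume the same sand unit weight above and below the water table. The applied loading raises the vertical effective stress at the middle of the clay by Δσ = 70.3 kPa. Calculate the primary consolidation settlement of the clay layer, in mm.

Mid-depth of clay below the ground surface: z = 2.7 + 5.1/2 = 5.25 m.
Total vertical stress at mid-clay: σ_v = 18.1×2.7 + 18.3×2.55 = 95.535 kPa.
Pore pressure: u = 9.81×(5.25 − 0) = 51.503 kPa.
Initial effective stress: σ'_0 = σ_v − u = 95.535 − 51.503 = 44.032 kPa.
Final effective stress: σ'_f = 44.032 + 70.3 = 114.33 kPa.
σ'_f = 114.33 > σ'_p = 83.8 kPa, so the stress path crosses the preconsolidation pressure — recompression up to σ'_p, then virgin compression beyond:
S_c = H/(1+e₀)·[C_r·log₁₀(σ'_p/σ'_0) + C_c·log₁₀(σ'_f/σ'_p)]
    = 5.1/1.81 × [0.03×log₁₀(83.8/44.032) + 0.28×log₁₀(114.33/83.8)]
    = 2.8177 × [0.0083843 + 0.037777] = 0.1301 m

S_c ≈ 130 mm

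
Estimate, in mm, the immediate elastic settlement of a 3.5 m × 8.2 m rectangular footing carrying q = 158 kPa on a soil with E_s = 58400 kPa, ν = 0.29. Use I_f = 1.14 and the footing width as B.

S_e ≈ 9.89 mm

Immediate (elastic) settlement: S_e = q·B·(1−ν²)/E_s · I_f.
S_e = 158 × 3.5 × (1 − 0.29²) / 58400 × 1.14
    = 158 × 3.5 × 0.9159 / 58400 × 1.14
    = 0.009887 m = 9.887 mm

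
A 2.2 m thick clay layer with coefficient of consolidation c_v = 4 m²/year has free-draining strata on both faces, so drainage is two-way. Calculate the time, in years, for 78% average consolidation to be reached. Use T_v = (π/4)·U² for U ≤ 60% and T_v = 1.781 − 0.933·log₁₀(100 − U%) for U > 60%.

Drainage path length: H_d = H/2 = 1.1 m (double drainage).
U > 60%: T_v = 1.781 − 0.933·log₁₀(100 − 78) = 0.52852.
t = T_v·H_d²/c_v = 0.52852×1.1²/4 = 0.1599 years.

t ≈ 0.16 years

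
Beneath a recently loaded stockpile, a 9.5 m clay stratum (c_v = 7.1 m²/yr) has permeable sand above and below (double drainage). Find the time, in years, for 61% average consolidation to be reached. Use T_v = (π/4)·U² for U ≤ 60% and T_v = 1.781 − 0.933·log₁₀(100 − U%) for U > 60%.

t ≈ 0.942 years

Drainage path length: H_d = H/2 = 4.75 m (double drainage).
U > 60%: T_v = 1.781 − 0.933·log₁₀(100 − 61) = 0.29654.
t = T_v·H_d²/c_v = 0.29654×4.75²/7.1 = 0.9423 years.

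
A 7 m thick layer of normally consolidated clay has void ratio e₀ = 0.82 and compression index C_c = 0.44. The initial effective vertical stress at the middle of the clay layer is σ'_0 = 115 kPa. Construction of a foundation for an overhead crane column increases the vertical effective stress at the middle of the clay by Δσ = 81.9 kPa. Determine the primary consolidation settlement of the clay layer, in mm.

S_c ≈ 395 mm

Final effective stress: σ'_f = σ'_0 + Δσ = 115 + 81.9 = 196.9 kPa.
Normally consolidated clay, so the full stress increment lies on the virgin compression line:
S_c = C_c·H/(1+e₀)·log₁₀(σ'_f/σ'_0) = 0.44×7/(1+0.82)×log₁₀(196.9/115)
    = 1.6923 × 0.23355 = 0.3952 m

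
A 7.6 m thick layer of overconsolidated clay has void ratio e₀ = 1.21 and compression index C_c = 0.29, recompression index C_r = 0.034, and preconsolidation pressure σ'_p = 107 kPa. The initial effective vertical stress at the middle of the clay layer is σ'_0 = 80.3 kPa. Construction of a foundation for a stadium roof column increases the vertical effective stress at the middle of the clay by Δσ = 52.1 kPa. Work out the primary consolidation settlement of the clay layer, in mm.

Final effective stress: σ'_f = 80.3 + 52.1 = 132.4 kPa.
σ'_f = 132.4 > σ'_p = 107 kPa, so the stress path crosses the preconsolidation pressure — recompression up to σ'_p, then virgin compression beyond:
S_c = H/(1+e₀)·[C_r·log₁₀(σ'_p/σ'_0) + C_c·log₁₀(σ'_f/σ'_p)]
    = 7.6/2.21 × [0.034×log₁₀(107/80.3) + 0.29×log₁₀(132.4/107)]
    = 3.4389 × [0.0042387 + 0.026826] = 0.1068 m

S_c ≈ 107 mm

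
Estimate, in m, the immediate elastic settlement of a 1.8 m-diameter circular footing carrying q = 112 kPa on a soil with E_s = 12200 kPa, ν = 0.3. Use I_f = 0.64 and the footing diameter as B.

S_e ≈ 0.00962 m

Immediate (elastic) settlement: S_e = q·B·(1−ν²)/E_s · I_f.
S_e = 112 × 1.8 × (1 − 0.3²) / 12200 × 0.64
    = 112 × 1.8 × 0.91 / 12200 × 0.64
    = 0.009624 m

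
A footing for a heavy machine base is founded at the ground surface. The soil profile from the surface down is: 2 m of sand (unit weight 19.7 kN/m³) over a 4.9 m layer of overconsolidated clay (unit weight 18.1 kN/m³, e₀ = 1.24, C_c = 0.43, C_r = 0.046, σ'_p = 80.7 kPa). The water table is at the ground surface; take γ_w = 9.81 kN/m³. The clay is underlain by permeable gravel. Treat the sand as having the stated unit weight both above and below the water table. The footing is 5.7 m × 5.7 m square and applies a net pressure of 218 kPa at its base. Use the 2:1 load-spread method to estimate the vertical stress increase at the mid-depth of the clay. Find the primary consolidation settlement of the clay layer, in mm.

S_c ≈ 153 mm

Mid-depth of clay below the ground surface: z = 2 + 4.9/2 = 4.45 m.
Total vertical stress at mid-clay: σ_v = 19.7×2 + 18.1×2.45 = 83.745 kPa.
Pore pressure: u = 9.81×(4.45 − 0) = 43.655 kPa.
Initial effective stress: σ'_0 = σ_v − u = 83.745 − 43.655 = 40.09 kPa.
Stress increase at mid-clay by the 2:1 spreading method:
Δσ = qBL/((B+z)(L+z)) = 218×5.7×5.7/((5.7+4.45)(5.7+4.45)) = 68.75 kPa
Final effective stress: σ'_f = 40.09 + 68.75 = 108.84 kPa.
σ'_f = 108.84 > σ'_p = 80.7 kPa, so the stress path crosses the preconsolidation pressure — recompression up to σ'_p, then virgin compression beyond:
S_c = H/(1+e₀)·[C_r·log₁₀(σ'_p/σ'_0) + C_c·log₁₀(σ'_f/σ'_p)]
    = 4.9/2.24 × [0.046×log₁₀(80.7/40.09) + 0.43×log₁₀(108.84/80.7)]
    = 2.1875 × [0.013977 + 0.055863] = 0.1528 m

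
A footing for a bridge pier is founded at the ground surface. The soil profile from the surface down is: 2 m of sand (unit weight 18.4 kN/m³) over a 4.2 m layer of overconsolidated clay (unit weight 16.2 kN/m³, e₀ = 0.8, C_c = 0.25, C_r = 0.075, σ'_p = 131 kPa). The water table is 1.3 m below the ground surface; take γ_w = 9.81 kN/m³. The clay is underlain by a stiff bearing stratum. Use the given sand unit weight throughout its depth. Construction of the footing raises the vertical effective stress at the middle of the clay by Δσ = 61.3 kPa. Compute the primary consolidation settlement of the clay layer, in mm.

Mid-depth of clay below the ground surface: z = 2 + 4.2/2 = 4.1 m.
Total vertical stress at mid-clay: σ_v = 18.4×2 + 16.2×2.1 = 70.82 kPa.
Pore pressure: u = 9.81×(4.1 − 1.3) = 27.468 kPa.
Initial effective stress: σ'_0 = σ_v − u = 70.82 − 27.468 = 43.352 kPa.
Final effective stress: σ'_f = 43.352 + 61.3 = 104.65 kPa.
σ'_f = 104.65 ≤ σ'_p = 131 kPa, so the clay remains overconsolidated and only the recompression index applies:
S_c = C_r·H/(1+e₀)·log₁₀(σ'_f/σ'_0) = 0.075×4.2/1.8×log₁₀(104.65/43.352)
    = 0.175 × 0.38273 = 0.06698 m

S_c ≈ 67 mm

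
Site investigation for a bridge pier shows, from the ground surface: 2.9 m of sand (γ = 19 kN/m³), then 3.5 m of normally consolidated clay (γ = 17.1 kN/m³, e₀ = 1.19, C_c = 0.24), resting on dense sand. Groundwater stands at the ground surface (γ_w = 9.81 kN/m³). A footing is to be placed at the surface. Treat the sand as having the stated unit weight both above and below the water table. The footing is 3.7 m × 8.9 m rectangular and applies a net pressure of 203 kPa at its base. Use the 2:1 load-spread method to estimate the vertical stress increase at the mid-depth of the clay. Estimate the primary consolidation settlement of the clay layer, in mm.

S_c ≈ 153 mm

Mid-depth of clay below the ground surface: z = 2.9 + 3.5/2 = 4.65 m.
Total vertical stress at mid-clay: σ_v = 19×2.9 + 17.1×1.75 = 85.025 kPa.
Pore pressure: u = 9.81×(4.65 − 0) = 45.617 kPa.
Initial effective stress: σ'_0 = σ_v − u = 85.025 − 45.617 = 39.408 kPa.
Stress increase at mid-clay by the 2:1 spreading method:
Δσ = qBL/((B+z)(L+z)) = 203×3.7×8.9/((3.7+4.65)(8.9+4.65)) = 59.083 kPa
Final effective stress: σ'_f = σ'_0 + Δσ = 39.408 + 59.083 = 98.491 kPa.
Normally consolidated clay, so the full stress increment lies on the virgin compression line:
S_c = C_c·H/(1+e₀)·log₁₀(σ'_f/σ'_0) = 0.24×3.5/(1+1.19)×log₁₀(98.491/39.408)
    = 0.38356 × 0.39781 = 0.1526 m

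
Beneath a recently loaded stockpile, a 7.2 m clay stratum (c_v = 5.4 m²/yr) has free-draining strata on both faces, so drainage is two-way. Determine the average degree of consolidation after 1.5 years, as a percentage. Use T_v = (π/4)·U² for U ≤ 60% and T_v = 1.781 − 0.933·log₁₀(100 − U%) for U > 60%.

Drainage path length: H_d = H/2 = 3.6 m (double drainage).
T_v = c_v·t/H_d² = 5.4×1.5/3.6² = 0.625.
T_v = 0.625 corresponds to the U > 60% branch:
U = 1 − 10^((1.781 − T_v)/0.933)/100 = 0.8266

U ≈ 82.7 %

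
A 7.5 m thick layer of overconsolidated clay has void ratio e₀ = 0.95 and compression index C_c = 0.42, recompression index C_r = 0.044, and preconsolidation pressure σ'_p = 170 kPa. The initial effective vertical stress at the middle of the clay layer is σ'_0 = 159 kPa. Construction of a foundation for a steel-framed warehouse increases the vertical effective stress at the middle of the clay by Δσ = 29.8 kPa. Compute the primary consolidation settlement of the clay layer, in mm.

Final effective stress: σ'_f = 159 + 29.8 = 188.8 kPa.
σ'_f = 188.8 > σ'_p = 170 kPa, so the stress path crosses the preconsolidation pressure — recompression up to σ'_p, then virgin compression beyond:
S_c = H/(1+e₀)·[C_r·log₁₀(σ'_p/σ'_0) + C_c·log₁₀(σ'_f/σ'_p)]
    = 7.5/1.95 × [0.044×log₁₀(170/159) + 0.42×log₁₀(188.8/170)]
    = 3.8462 × [0.0012783 + 0.019132] = 0.0785 m

S_c ≈ 78.5 mm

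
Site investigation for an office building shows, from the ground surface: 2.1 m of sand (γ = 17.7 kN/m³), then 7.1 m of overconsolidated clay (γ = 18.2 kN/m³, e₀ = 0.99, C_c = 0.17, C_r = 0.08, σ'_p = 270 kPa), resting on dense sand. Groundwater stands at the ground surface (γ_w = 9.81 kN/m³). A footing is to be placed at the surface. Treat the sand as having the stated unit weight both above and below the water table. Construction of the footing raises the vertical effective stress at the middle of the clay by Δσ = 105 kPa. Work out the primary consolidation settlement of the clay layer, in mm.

S_c ≈ 147 mm

Mid-depth of clay below the ground surface: z = 2.1 + 7.1/2 = 5.65 m.
Total vertical stress at mid-clay: σ_v = 17.7×2.1 + 18.2×3.55 = 101.78 kPa.
Pore pressure: u = 9.81×(5.65 − 0) = 55.427 kPa.
Initial effective stress: σ'_0 = σ_v − u = 101.78 − 55.427 = 46.353 kPa.
Final effective stress: σ'_f = 46.353 + 105 = 151.35 kPa.
σ'_f = 151.35 ≤ σ'_p = 270 kPa, so the clay remains overconsolidated and only the recompression index applies:
S_c = C_r·H/(1+e₀)·log₁₀(σ'_f/σ'_0) = 0.08×7.1/1.99×log₁₀(151.35/46.353)
    = 0.28542 × 0.5139 = 0.1467 m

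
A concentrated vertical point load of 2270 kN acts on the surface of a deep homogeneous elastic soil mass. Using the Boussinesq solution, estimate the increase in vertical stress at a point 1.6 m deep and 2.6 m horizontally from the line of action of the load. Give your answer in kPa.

Δσ_z ≈ 16.7 kPa

Boussinesq vertical stress below a point load on an elastic half-space:
Δσ_z = 3P/(2πz²) · [1 + (r/z)²]^(−5/2)
r/z = 2.6/1.6 = 1.625; [1+(r/z)²]^(−5/2) = 0.039542.
Δσ_z = 3×2270/(2π×1.6²) × 0.039542 = 423.38 × 0.039542 = 16.74 kPa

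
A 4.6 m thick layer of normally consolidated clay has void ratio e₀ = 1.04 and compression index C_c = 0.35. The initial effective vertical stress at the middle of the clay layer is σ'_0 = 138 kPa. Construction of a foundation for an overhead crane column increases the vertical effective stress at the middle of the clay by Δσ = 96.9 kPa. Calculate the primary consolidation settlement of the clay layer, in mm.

S_c ≈ 182 mm

Final effective stress: σ'_f = σ'_0 + Δσ = 138 + 96.9 = 234.9 kPa.
Normally consolidated clay, so the full stress increment lies on the virgin compression line:
S_c = C_c·H/(1+e₀)·log₁₀(σ'_f/σ'_0) = 0.35×4.6/(1+1.04)×log₁₀(234.9/138)
    = 0.78922 × 0.231 = 0.1823 m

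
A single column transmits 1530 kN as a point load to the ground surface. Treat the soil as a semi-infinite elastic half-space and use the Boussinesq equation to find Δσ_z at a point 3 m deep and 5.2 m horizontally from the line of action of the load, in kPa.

Boussinesq vertical stress below a point load on an elastic half-space:
Δσ_z = 3P/(2πz²) · [1 + (r/z)²]^(−5/2)
r/z = 5.2/3 = 1.7333; [1+(r/z)²]^(−5/2) = 0.031163.
Δσ_z = 3×1530/(2π×3²) × 0.031163 = 81.169 × 0.031163 = 2.529 kPa

Δσ_z ≈ 2.53 kPa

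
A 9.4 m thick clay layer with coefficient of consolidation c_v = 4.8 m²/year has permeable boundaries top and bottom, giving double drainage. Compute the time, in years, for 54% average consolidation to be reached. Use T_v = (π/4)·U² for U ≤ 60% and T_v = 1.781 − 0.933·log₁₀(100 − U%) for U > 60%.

Drainage path length: H_d = H/2 = 4.7 m (double drainage).
U ≤ 60%: T_v = (π/4)·U² = (π/4)×0.54² = 0.22902.
t = T_v·H_d²/c_v = 0.22902×4.7²/4.8 = 1.054 years.

t ≈ 1.05 years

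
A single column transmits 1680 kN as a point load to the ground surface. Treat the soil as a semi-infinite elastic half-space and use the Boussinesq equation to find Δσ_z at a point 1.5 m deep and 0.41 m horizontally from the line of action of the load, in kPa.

Boussinesq vertical stress below a point load on an elastic half-space:
Δσ_z = 3P/(2πz²) · [1 + (r/z)²]^(−5/2)
r/z = 0.41/1.5 = 0.27333; [1+(r/z)²]^(−5/2) = 0.83516.
Δσ_z = 3×1680/(2π×1.5²) × 0.83516 = 356.51 × 0.83516 = 297.7 kPa

Δσ_z ≈ 298 kPa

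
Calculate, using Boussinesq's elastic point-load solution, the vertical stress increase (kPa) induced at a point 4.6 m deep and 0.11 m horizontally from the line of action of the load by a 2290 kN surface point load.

Δσ_z ≈ 51.6 kPa

Boussinesq vertical stress below a point load on an elastic half-space:
Δσ_z = 3P/(2πz²) · [1 + (r/z)²]^(−5/2)
r/z = 0.11/4.6 = 0.023913; [1+(r/z)²]^(−5/2) = 0.99857.
Δσ_z = 3×2290/(2π×4.6²) × 0.99857 = 51.673 × 0.99857 = 51.6 kPa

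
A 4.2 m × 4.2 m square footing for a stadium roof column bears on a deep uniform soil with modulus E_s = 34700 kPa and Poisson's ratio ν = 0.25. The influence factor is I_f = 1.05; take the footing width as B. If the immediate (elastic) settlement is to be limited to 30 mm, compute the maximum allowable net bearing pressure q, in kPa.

S_e = q·B·(1−ν²)/E_s · I_f  ⇒  q = S_e·E_s / (B·(1−ν²)·I_f).
q = 0.03 × 34700 / (4.2 × 0.9375 × 1.05) = 251.8 kPa

q ≈ 252 kPa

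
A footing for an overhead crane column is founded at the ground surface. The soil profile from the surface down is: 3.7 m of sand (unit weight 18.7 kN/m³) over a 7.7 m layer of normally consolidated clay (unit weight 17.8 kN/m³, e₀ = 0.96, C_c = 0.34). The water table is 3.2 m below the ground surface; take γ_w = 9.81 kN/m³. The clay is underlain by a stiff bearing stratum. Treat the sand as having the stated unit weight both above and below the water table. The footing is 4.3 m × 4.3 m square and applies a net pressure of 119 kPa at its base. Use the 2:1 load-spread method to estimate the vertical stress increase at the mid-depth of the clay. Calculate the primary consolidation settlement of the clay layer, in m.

Mid-depth of clay below the ground surface: z = 3.7 + 7.7/2 = 7.55 m.
Total vertical stress at mid-clay: σ_v = 18.7×3.7 + 17.8×3.85 = 137.72 kPa.
Pore pressure: u = 9.81×(7.55 − 3.2) = 42.673 kPa.
Initial effective stress: σ'_0 = σ_v − u = 137.72 − 42.673 = 95.047 kPa.
Stress increase at mid-clay by the 2:1 spreading method:
Δσ = qBL/((B+z)(L+z)) = 119×4.3×4.3/((4.3+7.55)(4.3+7.55)) = 15.669 kPa
Final effective stress: σ'_f = σ'_0 + Δσ = 95.047 + 15.669 = 110.72 kPa.
Normally consolidated clay, so the full stress increment lies on the virgin compression line:
S_c = C_c·H/(1+e₀)·log₁₀(σ'_f/σ'_0) = 0.34×7.7/(1+0.96)×log₁₀(110.72/95.047)
    = 1.3357 × 0.066288 = 0.08854 m

S_c ≈ 0.0885 m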